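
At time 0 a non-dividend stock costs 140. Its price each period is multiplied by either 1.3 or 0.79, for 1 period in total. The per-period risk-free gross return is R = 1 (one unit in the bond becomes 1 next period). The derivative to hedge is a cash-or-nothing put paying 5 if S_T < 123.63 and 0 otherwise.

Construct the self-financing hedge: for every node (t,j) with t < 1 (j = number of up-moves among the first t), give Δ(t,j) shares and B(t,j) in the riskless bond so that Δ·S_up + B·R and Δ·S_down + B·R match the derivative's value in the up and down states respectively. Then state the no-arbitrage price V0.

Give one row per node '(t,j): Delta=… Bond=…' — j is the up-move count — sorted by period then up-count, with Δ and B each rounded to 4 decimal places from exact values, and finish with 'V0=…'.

(0,0): Delta=-0.0700 Bond=12.7451
V0=2.9412

No-arbitrage ⇒ martingale measure with p* = (R−d)/(u−d) = 0.4118.
Payoff layer (t=1): V(1,0)=5.0000, V(1,1)=0.0000
Node (0,0) S=140.0000: V=(p*·0.0000+(1−p*)·5.0000)/1=2.9412; Δ=(0.0000−5.0000)/(182.0000−110.6000)=-0.0700; B=V−Δ·S=12.7451
Root portfolio cost Δ·140+B reproduces V0=2.9412.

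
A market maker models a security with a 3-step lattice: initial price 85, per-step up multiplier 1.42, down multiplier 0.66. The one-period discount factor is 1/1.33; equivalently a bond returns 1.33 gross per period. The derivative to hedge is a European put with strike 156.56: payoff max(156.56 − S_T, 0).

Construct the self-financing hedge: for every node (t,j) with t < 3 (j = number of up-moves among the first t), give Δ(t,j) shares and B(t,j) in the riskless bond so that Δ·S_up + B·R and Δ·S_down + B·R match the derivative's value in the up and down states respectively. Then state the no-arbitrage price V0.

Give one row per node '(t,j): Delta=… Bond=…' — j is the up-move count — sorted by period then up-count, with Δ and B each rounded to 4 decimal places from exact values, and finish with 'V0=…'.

Under the risk-neutral measure, an up-move has probability p* = (R−d)/(u−d) = 0.8816 and values discount at R = 1.33.
Terminal values V(3,·): V(3,0)=132.1228, V(3,1)=103.9831, V(3,2)=43.4400, V(3,3)=0.0000
(2,0): S=37.0260. Δ = (V_up−V_dn)/(S_up−S_dn) = (103.9831−132.1228)/(52.5769−24.4372) = -1.0000. V = [p*·103.9831 + (1−p*)·132.1228]/1.33 = 80.6883. B = V − Δ·S = 117.7143.
(2,1): S=79.6620. Δ = (V_up−V_dn)/(S_up−S_dn) = (43.4400−103.9831)/(113.1200−52.5769) = -1.0000. V = [p*·43.4400 + (1−p*)·103.9831]/1.33 = 38.0523. B = V − Δ·S = 117.7143.
(2,2): S=171.3940. Δ = (V_up−V_dn)/(S_up−S_dn) = (0.0000−43.4400)/(243.3795−113.1200) = -0.3335. V = [p*·0.0000 + (1−p*)·43.4400]/1.33 = 3.8678. B = V − Δ·S = 61.0257.
(1,0): S=56.1000. Δ = (V_up−V_dn)/(S_up−S_dn) = (38.0523−80.6883)/(79.6620−37.0260) = -1.0000. V = [p*·38.0523 + (1−p*)·80.6883]/1.33 = 32.4070. B = V − Δ·S = 88.5070.
(1,1): S=120.7000. Δ = (V_up−V_dn)/(S_up−S_dn) = (3.8678−38.0523)/(171.3940−79.6620) = -0.3727. V = [p*·3.8678 + (1−p*)·38.0523]/1.33 = 5.9519. B = V − Δ·S = 50.9314.
(0,0): S=85.0000. Δ = (V_up−V_dn)/(S_up−S_dn) = (5.9519−32.4070)/(120.7000−56.1000) = -0.4095. V = [p*·5.9519 + (1−p*)·32.4070]/1.33 = 6.8306. B = V − Δ·S = 41.6400.
Each (Δ,B) replicates both successor values, so the strategy is self-financing and V0 is arbitrage-free.

(0,0): Delta=-0.4095 Bond=41.6400
(1,0): Delta=-1.0000 Bond=88.5070
(1,1): Delta=-0.3727 Bond=50.9314
(2,0): Delta=-1.0000 Bond=117.7143
(2,1): Delta=-1.0000 Bond=117.7143
(2,2): Delta=-0.3335 Bond=61.0257
V0=6.8306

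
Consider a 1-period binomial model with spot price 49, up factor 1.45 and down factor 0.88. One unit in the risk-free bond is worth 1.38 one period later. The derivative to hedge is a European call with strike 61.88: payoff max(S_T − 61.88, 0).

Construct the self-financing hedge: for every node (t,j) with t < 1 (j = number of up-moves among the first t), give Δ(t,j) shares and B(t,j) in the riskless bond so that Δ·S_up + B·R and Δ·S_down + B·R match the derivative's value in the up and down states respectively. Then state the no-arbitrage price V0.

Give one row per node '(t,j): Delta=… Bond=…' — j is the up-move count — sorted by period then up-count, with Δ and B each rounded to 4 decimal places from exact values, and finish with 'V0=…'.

Under the risk-neutral measure, an up-move has probability p* = (R−d)/(u−d) = 0.8772 and values discount at R = 1.38.
At expiry t=1: V(1,0)=0.0000, V(1,1)=9.1700
Node (0,0) S=49.0000: V=(p*·9.1700+(1−p*)·0.0000)/1.38=5.8289; Δ=(9.1700−0.0000)/(71.0500−43.1200)=0.3283; B=V−Δ·S=-10.2588
Each (Δ,B) replicates both successor values, so the strategy is self-financing and V0 is arbitrage-free.

(0,0): Delta=0.3283 Bond=-10.2588
V0=5.8289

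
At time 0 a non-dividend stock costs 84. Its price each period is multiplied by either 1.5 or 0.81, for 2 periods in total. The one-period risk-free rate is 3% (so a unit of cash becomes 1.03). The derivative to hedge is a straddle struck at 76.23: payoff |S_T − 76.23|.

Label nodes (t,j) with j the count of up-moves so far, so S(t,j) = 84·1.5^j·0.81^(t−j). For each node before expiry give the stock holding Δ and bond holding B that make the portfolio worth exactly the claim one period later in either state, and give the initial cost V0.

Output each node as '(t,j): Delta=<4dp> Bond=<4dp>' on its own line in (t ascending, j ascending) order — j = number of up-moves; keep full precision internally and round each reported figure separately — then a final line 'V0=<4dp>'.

(0,0): Delta=0.5181 Bond=-12.9031
(1,0): Delta=0.1004 Bond=15.1317
(1,1): Delta=1.0000 Bond=-74.0097
V0=30.6172

The replicating-portfolio and risk-neutral prices coincide; use p* = (1.03−0.81)/(1.5−0.81) = 0.3188 for the latter.
Payoff layer (t=2): V(2,0)=21.1176, V(2,1)=25.8300, V(2,2)=112.7700
  t=1,j=0: stock 68.0400 → up 102.0600 (V=25.8300), down 55.1124 (V=21.1176). Price 21.9613; hedge Δ=0.1004, bond B=15.1317.
  t=1,j=1: stock 126.0000 → up 189.0000 (V=112.7700), down 102.0600 (V=25.8300). Price 51.9903; hedge Δ=1.0000, bond B=-74.0097.
  t=0,j=0: stock 84.0000 → up 126.0000 (V=51.9903), down 68.0400 (V=21.9613). Price 30.6172; hedge Δ=0.5181, bond B=-12.9031.
Self-financing check: at every node Δ·S+B equals the discounted successor values.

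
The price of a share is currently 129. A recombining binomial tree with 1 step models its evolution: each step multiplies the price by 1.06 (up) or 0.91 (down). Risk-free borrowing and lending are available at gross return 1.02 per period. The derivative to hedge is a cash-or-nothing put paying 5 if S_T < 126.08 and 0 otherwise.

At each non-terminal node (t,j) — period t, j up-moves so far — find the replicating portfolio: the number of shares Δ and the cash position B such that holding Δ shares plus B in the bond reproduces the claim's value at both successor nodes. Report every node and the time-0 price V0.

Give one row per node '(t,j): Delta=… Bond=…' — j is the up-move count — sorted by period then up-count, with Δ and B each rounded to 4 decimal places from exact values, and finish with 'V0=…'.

(0,0): Delta=-0.2584 Bond=34.6405
V0=1.3072

Under the risk-neutral measure, an up-move has probability p* = (R−d)/(u−d) = 0.7333 and values discount at R = 1.02.
Payoff layer (t=1): V(1,0)=5.0000, V(1,1)=0.0000
  t=0,j=0: stock 129.0000 → up 136.7400 (V=0.0000), down 117.3900 (V=5.0000). Price 1.3072; hedge Δ=-0.2584, bond B=34.6405.
Each (Δ,B) replicates both successor values, so the strategy is self-financing and V0 is arbitrage-free.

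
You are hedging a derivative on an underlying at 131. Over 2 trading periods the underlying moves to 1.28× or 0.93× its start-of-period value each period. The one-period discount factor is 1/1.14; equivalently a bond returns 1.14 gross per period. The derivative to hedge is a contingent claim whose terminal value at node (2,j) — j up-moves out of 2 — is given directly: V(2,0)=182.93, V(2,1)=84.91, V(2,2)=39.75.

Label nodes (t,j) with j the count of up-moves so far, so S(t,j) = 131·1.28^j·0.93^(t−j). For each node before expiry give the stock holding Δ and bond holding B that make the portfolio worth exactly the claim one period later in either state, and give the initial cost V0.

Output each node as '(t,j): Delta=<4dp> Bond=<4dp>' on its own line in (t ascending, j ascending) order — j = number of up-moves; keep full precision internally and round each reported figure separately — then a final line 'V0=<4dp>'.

No-arbitrage ⇒ martingale measure with p* = (R−d)/(u−d) = 0.6000.
At expiry t=2: V(2,0)=182.9300, V(2,1)=84.9100, V(2,2)=39.7500
  t=1,j=0: stock 121.8300 → up 155.9424 (V=84.9100), down 113.3019 (V=182.9300). Price 108.8754; hedge Δ=-2.2988, bond B=388.9326.
  t=1,j=1: stock 167.6800 → up 214.6304 (V=39.7500), down 155.9424 (V=84.9100). Price 50.7140; hedge Δ=-0.7695, bond B=179.7426.
  t=0,j=0: stock 131.0000 → up 167.6800 (V=50.7140), down 121.8300 (V=108.8754). Price 64.8935; hedge Δ=-1.2685, bond B=231.0689.
The time-0 hedge costs 64.8935, which is the no-arbitrage price.

(0,0): Delta=-1.2685 Bond=231.0689
(1,0): Delta=-2.2988 Bond=388.9326
(1,1): Delta=-0.7695 Bond=179.7426
V0=64.8935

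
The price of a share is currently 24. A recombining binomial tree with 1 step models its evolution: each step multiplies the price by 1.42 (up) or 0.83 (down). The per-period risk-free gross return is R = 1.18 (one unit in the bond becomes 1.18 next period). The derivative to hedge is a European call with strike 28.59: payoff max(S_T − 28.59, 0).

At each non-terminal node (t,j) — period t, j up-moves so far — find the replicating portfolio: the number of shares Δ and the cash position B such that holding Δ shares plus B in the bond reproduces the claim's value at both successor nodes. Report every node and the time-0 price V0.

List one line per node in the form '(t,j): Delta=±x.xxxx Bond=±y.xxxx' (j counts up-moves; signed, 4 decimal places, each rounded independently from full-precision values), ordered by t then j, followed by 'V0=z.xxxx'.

No-arbitrage ⇒ martingale measure with p* = (R−d)/(u−d) = 0.5932.
Terminal values V(1,·): V(1,0)=0.0000, V(1,1)=5.4900
  t=0,j=0: stock 24.0000 → up 34.0800 (V=5.4900), down 19.9200 (V=0.0000). Price 2.7600; hedge Δ=0.3877, bond B=-6.5451.
Check: Δ(0,0)·S0 + B(0,0) = 2.7600 = V0.

(0,0): Delta=0.3877 Bond=-6.5451
V0=2.7600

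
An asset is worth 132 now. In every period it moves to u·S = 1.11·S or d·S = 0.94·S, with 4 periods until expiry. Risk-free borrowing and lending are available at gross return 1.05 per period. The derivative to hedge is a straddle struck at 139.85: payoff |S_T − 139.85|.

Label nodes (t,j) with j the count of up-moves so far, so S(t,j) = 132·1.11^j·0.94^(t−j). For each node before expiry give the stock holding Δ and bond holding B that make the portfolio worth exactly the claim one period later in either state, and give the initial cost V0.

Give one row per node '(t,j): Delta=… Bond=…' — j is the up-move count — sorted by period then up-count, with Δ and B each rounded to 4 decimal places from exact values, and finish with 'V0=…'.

(0,0): Delta=0.5990 Bond=-57.7796
(1,0): Delta=0.0873 Bond=2.8210
(1,1): Delta=0.8353 Bond=-95.2992
(2,0): Delta=-0.7603 Bond=101.8194
(2,1): Delta=0.4788 Bond=-50.9602
(2,2): Delta=1.0000 Bond=-126.8481
(3,0): Delta=-1.0000 Bond=133.1905
(3,1): Delta=-0.6496 Bond=92.5758
(3,2): Delta=1.0000 Bond=-133.1905
(3,3): Delta=1.0000 Bond=-133.1905
V0=21.2832

Since d<R<u, set p* = (R−d)/(u−d) = 0.6471; price each node as the discounted p*-expectation of its children.
Payoff layer (t=4): V(4,0)=36.7911, V(4,1)=18.1528, V(4,2)=3.8562, V(4,3)=29.8457, V(4,4)=60.5353
Node (3,0) S=109.6371: V=(p*·18.1528+(1−p*)·36.7911)/1.05=23.5534; Δ=(18.1528−36.7911)/(121.6972−103.0589)=-1.0000; B=V−Δ·S=133.1905
Node (3,1) S=129.4651: V=(p*·3.8562+(1−p*)·18.1528)/1.05=8.4782; Δ=(3.8562−18.1528)/(143.7062−121.6972)=-0.6496; B=V−Δ·S=92.5758
Node (3,2) S=152.8790: V=(p*·29.8457+(1−p*)·3.8562)/1.05=19.6885; Δ=(29.8457−3.8562)/(169.6957−143.7062)=1.0000; B=V−Δ·S=-133.1905
Node (3,3) S=180.5273: V=(p*·60.5353+(1−p*)·29.8457)/1.05=47.3368; Δ=(60.5353−29.8457)/(200.3853−169.6957)=1.0000; B=V−Δ·S=-133.1905
Node (2,0) S=116.6352: V=(p*·8.4782+(1−p*)·23.5534)/1.05=13.1418; Δ=(8.4782−23.5534)/(129.4651−109.6371)=-0.7603; B=V−Δ·S=101.8194
Node (2,1) S=137.7288: V=(p*·19.6885+(1−p*)·8.4782)/1.05=14.9828; Δ=(19.6885−8.4782)/(152.8790−129.4651)=0.4788; B=V−Δ·S=-50.9602
Node (2,2) S=162.6372: V=(p*·47.3368+(1−p*)·19.6885)/1.05=35.7891; Δ=(47.3368−19.6885)/(180.5273−152.8790)=1.0000; B=V−Δ·S=-126.8481
Node (1,0) S=124.0800: V=(p*·14.9828+(1−p*)·13.1418)/1.05=13.6505; Δ=(14.9828−13.1418)/(137.7288−116.6352)=0.0873; B=V−Δ·S=2.8210
Node (1,1) S=146.5200: V=(p*·35.7891+(1−p*)·14.9828)/1.05=27.0912; Δ=(35.7891−14.9828)/(162.6372−137.7288)=0.8353; B=V−Δ·S=-95.2992
Node (0,0) S=132.0000: V=(p*·27.0912+(1−p*)·13.6505)/1.05=21.2832; Δ=(27.0912−13.6505)/(146.5200−124.0800)=0.5990; B=V−Δ·S=-57.7796
Self-financing check: at every node Δ·S+B equals the discounted successor values.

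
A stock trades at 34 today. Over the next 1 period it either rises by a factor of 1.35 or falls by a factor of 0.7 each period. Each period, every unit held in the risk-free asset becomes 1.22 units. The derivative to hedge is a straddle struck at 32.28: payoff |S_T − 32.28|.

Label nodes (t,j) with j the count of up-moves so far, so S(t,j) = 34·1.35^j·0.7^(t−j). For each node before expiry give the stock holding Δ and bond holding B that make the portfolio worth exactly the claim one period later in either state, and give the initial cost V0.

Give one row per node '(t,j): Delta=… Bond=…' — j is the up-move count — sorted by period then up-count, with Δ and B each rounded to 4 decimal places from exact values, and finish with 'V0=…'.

The replicating-portfolio and risk-neutral prices coincide; use p* = (1.22−0.7)/(1.35−0.7) = 0.8000 for the latter.
At expiry t=1: V(1,0)=8.4800, V(1,1)=13.6200
Node (0,0) S=34.0000: V=(p*·13.6200+(1−p*)·8.4800)/1.22=10.3213; Δ=(13.6200−8.4800)/(45.9000−23.8000)=0.2326; B=V−Δ·S=2.4136
The time-0 hedge costs 10.3213, which is the no-arbitrage price.

(0,0): Delta=0.2326 Bond=2.4136
V0=10.3213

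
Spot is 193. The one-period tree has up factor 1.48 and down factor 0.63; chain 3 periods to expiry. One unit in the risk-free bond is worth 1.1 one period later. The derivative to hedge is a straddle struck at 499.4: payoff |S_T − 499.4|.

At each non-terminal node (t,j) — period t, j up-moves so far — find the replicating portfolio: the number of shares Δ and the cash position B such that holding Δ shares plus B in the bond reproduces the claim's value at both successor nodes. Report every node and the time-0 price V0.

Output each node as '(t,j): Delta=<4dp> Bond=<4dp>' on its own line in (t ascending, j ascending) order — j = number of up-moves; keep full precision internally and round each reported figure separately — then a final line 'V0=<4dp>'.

(0,0): Delta=-0.6110 Bond=332.2117
(1,0): Delta=-1.0000 Bond=412.7273
(1,1): Delta=-0.4772 Bond=327.1948
(2,0): Delta=-1.0000 Bond=454.0000
(2,1): Delta=-1.0000 Bond=454.0000
(2,2): Delta=-0.2972 Bond=283.8449
V0=214.2822

Risk-neutral probability p* = (R−d)/(u−d) = (1.1−0.63)/(1.48−0.63) = 0.5529.
At expiry t=3: V(3,0)=451.1409, V(3,1)=386.0295, V(3,2)=233.0693, V(3,3)=126.2659
(2,0): S=76.6017. Δ = (V_up−V_dn)/(S_up−S_dn) = (386.0295−451.1409)/(113.3705−48.2591) = -1.0000. V = [p*·386.0295 + (1−p*)·451.1409]/1.1 = 377.3983. B = V − Δ·S = 454.0000.
(2,1): S=179.9532. Δ = (V_up−V_dn)/(S_up−S_dn) = (233.0693−386.0295)/(266.3307−113.3705) = -1.0000. V = [p*·233.0693 + (1−p*)·386.0295]/1.1 = 274.0468. B = V − Δ·S = 454.0000.
(2,2): S=422.7472. Δ = (V_up−V_dn)/(S_up−S_dn) = (126.2659−233.0693)/(625.6659−266.3307) = -0.2972. V = [p*·126.2659 + (1−p*)·233.0693]/1.1 = 158.1939. B = V − Δ·S = 283.8449.
(1,0): S=121.5900. Δ = (V_up−V_dn)/(S_up−S_dn) = (274.0468−377.3983)/(179.9532−76.6017) = -1.0000. V = [p*·274.0468 + (1−p*)·377.3983]/1.1 = 291.1373. B = V − Δ·S = 412.7273.
(1,1): S=285.6400. Δ = (V_up−V_dn)/(S_up−S_dn) = (158.1939−274.0468)/(422.7472−179.9532) = -0.4772. V = [p*·158.1939 + (1−p*)·274.0468]/1.1 = 190.8972. B = V − Δ·S = 327.1948.
(0,0): S=193.0000. Δ = (V_up−V_dn)/(S_up−S_dn) = (190.8972−291.1373)/(285.6400−121.5900) = -0.6110. V = [p*·190.8972 + (1−p*)·291.1373]/1.1 = 214.2822. B = V − Δ·S = 332.2117.
Check: Δ(0,0)·S0 + B(0,0) = 214.2822 = V0.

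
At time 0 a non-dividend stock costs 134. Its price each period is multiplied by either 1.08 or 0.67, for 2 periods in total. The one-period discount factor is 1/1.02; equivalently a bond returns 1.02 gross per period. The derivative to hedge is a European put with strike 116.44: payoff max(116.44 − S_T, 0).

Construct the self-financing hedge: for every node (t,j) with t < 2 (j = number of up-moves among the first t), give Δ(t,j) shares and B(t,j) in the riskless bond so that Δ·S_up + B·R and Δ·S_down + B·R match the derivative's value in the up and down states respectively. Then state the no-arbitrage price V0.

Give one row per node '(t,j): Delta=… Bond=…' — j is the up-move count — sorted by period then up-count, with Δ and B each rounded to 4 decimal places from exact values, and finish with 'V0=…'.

(0,0): Delta=-0.3928 Bond=58.4761
(1,0): Delta=-1.0000 Bond=114.1569
(1,1): Delta=-0.3283 Bond=50.3008
V0=5.8362

Since d<R<u, set p* = (R−d)/(u−d) = 0.8537; price each node as the discounted p*-expectation of its children.
Payoff layer (t=2): V(2,0)=56.2874, V(2,1)=19.4776, V(2,2)=0.0000
(1,0): S=89.7800. Δ = (V_up−V_dn)/(S_up−S_dn) = (19.4776−56.2874)/(96.9624−60.1526) = -1.0000. V = [p*·19.4776 + (1−p*)·56.2874]/1.02 = 24.3769. B = V − Δ·S = 114.1569.
(1,1): S=144.7200. Δ = (V_up−V_dn)/(S_up−S_dn) = (0.0000−19.4776)/(156.2976−96.9624) = -0.3283. V = [p*·0.0000 + (1−p*)·19.4776]/1.02 = 2.7945. B = V − Δ·S = 50.3008.
(0,0): S=134.0000. Δ = (V_up−V_dn)/(S_up−S_dn) = (2.7945−24.3769)/(144.7200−89.7800) = -0.3928. V = [p*·2.7945 + (1−p*)·24.3769]/1.02 = 5.8362. B = V − Δ·S = 58.4761.
Check: Δ(0,0)·S0 + B(0,0) = 5.8362 = V0.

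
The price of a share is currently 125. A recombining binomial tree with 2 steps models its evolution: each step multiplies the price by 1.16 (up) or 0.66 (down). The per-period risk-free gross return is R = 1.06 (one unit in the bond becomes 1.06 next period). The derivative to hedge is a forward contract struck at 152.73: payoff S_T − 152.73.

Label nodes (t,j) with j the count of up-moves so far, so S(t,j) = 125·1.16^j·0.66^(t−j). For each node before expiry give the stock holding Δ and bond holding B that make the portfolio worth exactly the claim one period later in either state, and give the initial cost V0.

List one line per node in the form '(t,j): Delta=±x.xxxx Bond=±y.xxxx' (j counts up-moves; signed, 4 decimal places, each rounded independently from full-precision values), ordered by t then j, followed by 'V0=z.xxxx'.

The replicating-portfolio and risk-neutral prices coincide; use p* = (1.06−0.66)/(1.16−0.66) = 0.8000 for the latter.
Terminal payoffs: V(2,0)=-98.2800, V(2,1)=-57.0300, V(2,2)=15.4700
Node (1,0) S=82.5000: V=(p*·-57.0300+(1−p*)·-98.2800)/1.06=-61.5849; Δ=(-57.0300−-98.2800)/(95.7000−54.4500)=1.0000; B=V−Δ·S=-144.0849
Node (1,1) S=145.0000: V=(p*·15.4700+(1−p*)·-57.0300)/1.06=0.9151; Δ=(15.4700−-57.0300)/(168.2000−95.7000)=1.0000; B=V−Δ·S=-144.0849
Node (0,0) S=125.0000: V=(p*·0.9151+(1−p*)·-61.5849)/1.06=-10.9292; Δ=(0.9151−-61.5849)/(145.0000−82.5000)=1.0000; B=V−Δ·S=-135.9292
Check: Δ(0,0)·S0 + B(0,0) = -10.9292 = V0.

(0,0): Delta=1.0000 Bond=-135.9292
(1,0): Delta=1.0000 Bond=-144.0849
(1,1): Delta=1.0000 Bond=-144.0849
V0=-10.9292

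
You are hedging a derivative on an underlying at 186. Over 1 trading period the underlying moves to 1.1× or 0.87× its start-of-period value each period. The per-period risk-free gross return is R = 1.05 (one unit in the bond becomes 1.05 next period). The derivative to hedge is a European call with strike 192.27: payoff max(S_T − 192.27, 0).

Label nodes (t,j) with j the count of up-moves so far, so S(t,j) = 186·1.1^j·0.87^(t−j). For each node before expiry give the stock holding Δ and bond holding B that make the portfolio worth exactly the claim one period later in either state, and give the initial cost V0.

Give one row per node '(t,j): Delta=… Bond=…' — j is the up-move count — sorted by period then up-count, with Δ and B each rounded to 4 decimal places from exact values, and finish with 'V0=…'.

(0,0): Delta=0.2882 Bond=-44.4186
V0=9.1901

Risk-neutral probability p* = (R−d)/(u−d) = (1.05−0.87)/(1.1−0.87) = 0.7826.
Terminal payoffs: V(1,0)=0.0000, V(1,1)=12.3300
  t=0,j=0: stock 186.0000 → up 204.6000 (V=12.3300), down 161.8200 (V=0.0000). Price 9.1901; hedge Δ=0.2882, bond B=-44.4186.
Each (Δ,B) replicates both successor values, so the strategy is self-financing and V0 is arbitrage-free.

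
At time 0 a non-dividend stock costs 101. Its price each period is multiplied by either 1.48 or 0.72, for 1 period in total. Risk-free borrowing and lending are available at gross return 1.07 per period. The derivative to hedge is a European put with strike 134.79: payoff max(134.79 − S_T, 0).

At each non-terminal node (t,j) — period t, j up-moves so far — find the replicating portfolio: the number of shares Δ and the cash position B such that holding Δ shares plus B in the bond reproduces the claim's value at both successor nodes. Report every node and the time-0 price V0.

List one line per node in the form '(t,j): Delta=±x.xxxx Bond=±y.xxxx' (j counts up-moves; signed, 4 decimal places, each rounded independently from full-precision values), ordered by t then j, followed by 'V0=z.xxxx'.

Under the risk-neutral measure, an up-move has probability p* = (R−d)/(u−d) = 0.4605 and values discount at R = 1.07.
At expiry t=1: V(1,0)=62.0700, V(1,1)=0.0000
  t=0,j=0: stock 101.0000 → up 149.4800 (V=0.0000), down 72.7200 (V=62.0700). Price 31.2945; hedge Δ=-0.8086, bond B=112.9656.
Check: Δ(0,0)·S0 + B(0,0) = 31.2945 = V0.

(0,0): Delta=-0.8086 Bond=112.9656
V0=31.2945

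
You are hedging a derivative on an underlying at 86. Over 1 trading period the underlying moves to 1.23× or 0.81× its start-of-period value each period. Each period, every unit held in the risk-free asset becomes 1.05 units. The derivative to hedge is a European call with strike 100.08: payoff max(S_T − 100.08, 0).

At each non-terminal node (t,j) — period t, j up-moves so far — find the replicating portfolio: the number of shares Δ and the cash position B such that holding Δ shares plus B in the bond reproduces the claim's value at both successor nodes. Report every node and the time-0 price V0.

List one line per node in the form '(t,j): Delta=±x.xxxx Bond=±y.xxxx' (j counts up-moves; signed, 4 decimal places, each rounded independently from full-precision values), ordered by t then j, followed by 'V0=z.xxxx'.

Since d<R<u, set p* = (R−d)/(u−d) = 0.5714; price each node as the discounted p*-expectation of its children.
Terminal values V(1,·): V(1,0)=0.0000, V(1,1)=5.7000
  t=0,j=0: stock 86.0000 → up 105.7800 (V=5.7000), down 69.6600 (V=0.0000). Price 3.1020; hedge Δ=0.1578, bond B=-10.4694.
Root portfolio cost Δ·86+B reproduces V0=3.1020.

(0,0): Delta=0.1578 Bond=-10.4694
V0=3.1020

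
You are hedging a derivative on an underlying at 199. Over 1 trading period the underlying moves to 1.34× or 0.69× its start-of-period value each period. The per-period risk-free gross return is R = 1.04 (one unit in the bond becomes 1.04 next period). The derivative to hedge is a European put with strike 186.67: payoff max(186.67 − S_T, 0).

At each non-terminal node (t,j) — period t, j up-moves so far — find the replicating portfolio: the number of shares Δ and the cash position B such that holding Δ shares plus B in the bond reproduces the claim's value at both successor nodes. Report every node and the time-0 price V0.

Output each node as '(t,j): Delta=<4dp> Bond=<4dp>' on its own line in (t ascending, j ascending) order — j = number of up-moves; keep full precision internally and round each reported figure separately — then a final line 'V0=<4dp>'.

Under the risk-neutral measure, an up-move has probability p* = (R−d)/(u−d) = 0.5385 and values discount at R = 1.04.
Terminal values V(1,·): V(1,0)=49.3600, V(1,1)=0.0000
(0,0): S=199.0000. Δ = (V_up−V_dn)/(S_up−S_dn) = (0.0000−49.3600)/(266.6600−137.3100) = -0.3816. V = [p*·0.0000 + (1−p*)·49.3600]/1.04 = 21.9053. B = V − Δ·S = 97.8438.
Check: Δ(0,0)·S0 + B(0,0) = 21.9053 = V0.

(0,0): Delta=-0.3816 Bond=97.8438
V0=21.9053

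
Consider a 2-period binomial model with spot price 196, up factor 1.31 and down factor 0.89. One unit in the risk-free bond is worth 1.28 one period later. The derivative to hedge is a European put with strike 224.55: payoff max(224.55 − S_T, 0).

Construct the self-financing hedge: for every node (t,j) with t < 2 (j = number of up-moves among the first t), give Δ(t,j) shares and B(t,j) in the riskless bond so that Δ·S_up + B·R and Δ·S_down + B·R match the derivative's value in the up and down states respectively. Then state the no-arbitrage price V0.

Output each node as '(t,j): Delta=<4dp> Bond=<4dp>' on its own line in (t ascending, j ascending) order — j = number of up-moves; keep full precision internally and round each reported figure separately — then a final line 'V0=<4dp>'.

Risk-neutral probability p* = (R−d)/(u−d) = (1.28−0.89)/(1.31−0.89) = 0.9286.
Payoff layer (t=2): V(2,0)=69.2984, V(2,1)=0.0000, V(2,2)=0.0000
(1,0): S=174.4400. Δ = (V_up−V_dn)/(S_up−S_dn) = (0.0000−69.2984)/(228.5164−155.2516) = -0.9459. V = [p*·0.0000 + (1−p*)·69.2984]/1.28 = 3.8671. B = V − Δ·S = 168.8633.
(1,1): S=256.7600. Δ = (V_up−V_dn)/(S_up−S_dn) = (0.0000−0.0000)/(336.3556−228.5164) = 0.0000. V = [p*·0.0000 + (1−p*)·0.0000]/1.28 = 0.0000. B = V − Δ·S = 0.0000.
(0,0): S=196.0000. Δ = (V_up−V_dn)/(S_up−S_dn) = (0.0000−3.8671)/(256.7600−174.4400) = -0.0470. V = [p*·0.0000 + (1−p*)·3.8671]/1.28 = 0.2158. B = V − Δ·S = 9.4232.
Self-financing check: at every node Δ·S+B equals the discounted successor values.

(0,0): Delta=-0.0470 Bond=9.4232
(1,0): Delta=-0.9459 Bond=168.8633
(1,1): Delta=0.0000 Bond=0.0000
V0=0.2158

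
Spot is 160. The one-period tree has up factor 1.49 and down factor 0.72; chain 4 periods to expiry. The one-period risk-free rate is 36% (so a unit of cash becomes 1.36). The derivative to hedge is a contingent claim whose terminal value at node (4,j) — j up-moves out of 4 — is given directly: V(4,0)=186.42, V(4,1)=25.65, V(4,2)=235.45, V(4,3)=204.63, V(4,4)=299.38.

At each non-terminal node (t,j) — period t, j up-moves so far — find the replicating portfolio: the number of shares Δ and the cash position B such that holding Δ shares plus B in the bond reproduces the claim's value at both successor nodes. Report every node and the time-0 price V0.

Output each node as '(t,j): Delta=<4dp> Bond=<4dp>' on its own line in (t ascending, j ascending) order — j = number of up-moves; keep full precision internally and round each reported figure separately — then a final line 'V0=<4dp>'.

(0,0): Delta=0.1864 Bond=43.4363
(1,0): Delta=0.2012 Bond=57.3683
(1,1): Delta=0.1849 Bond=59.4197
(2,0): Delta=1.6951 Bond=-45.8923
(2,1): Delta=0.0545 Bond=103.1908
(2,2): Delta=0.1977 Bond=76.2649
(3,0): Delta=-3.4962 Bond=247.6106
(3,1): Delta=2.2047 Bond=-125.3872
(3,2): Delta=-0.1565 Bond=194.3152
(3,3): Delta=0.2325 Bond=85.3181
V0=73.2570

Risk-neutral probability p* = (R−d)/(u−d) = (1.36−0.72)/(1.49−0.72) = 0.8312.
Terminal values V(4,·): V(4,0)=186.4200, V(4,1)=25.6500, V(4,2)=235.4500, V(4,3)=204.6300, V(4,4)=299.3800
Node (3,0) S=59.7197: V=(p*·25.6500+(1−p*)·186.4200)/1.36=38.8184; Δ=(25.6500−186.4200)/(88.9823−42.9982)=-3.4962; B=V−Δ·S=247.6106
Node (3,1) S=123.5866: V=(p*·235.4500+(1−p*)·25.6500)/1.36=147.0803; Δ=(235.4500−25.6500)/(184.1440−88.9823)=2.2047; B=V−Δ·S=-125.3872
Node (3,2) S=255.7555: V=(p*·204.6300+(1−p*)·235.4500)/1.36=154.2892; Δ=(204.6300−235.4500)/(381.0757−184.1440)=-0.1565; B=V−Δ·S=194.3152
Node (3,3) S=529.2718: V=(p*·299.3800+(1−p*)·204.6300)/1.36=208.3700; Δ=(299.3800−204.6300)/(788.6150−381.0757)=0.2325; B=V−Δ·S=85.3181
Node (2,0) S=82.9440: V=(p*·147.0803+(1−p*)·38.8184)/1.36=94.7076; Δ=(147.0803−38.8184)/(123.5866−59.7197)=1.6951; B=V−Δ·S=-45.8923
Node (2,1) S=171.6480: V=(p*·154.2892+(1−p*)·147.0803)/1.36=112.5531; Δ=(154.2892−147.0803)/(255.7555−123.5866)=0.0545; B=V−Δ·S=103.1908
Node (2,2) S=355.2160: V=(p*·208.3700+(1−p*)·154.2892)/1.36=146.4996; Δ=(208.3700−154.2892)/(529.2718−255.7555)=0.1977; B=V−Δ·S=76.2649
Node (1,0) S=115.2000: V=(p*·112.5531+(1−p*)·94.7076)/1.36=80.5443; Δ=(112.5531−94.7076)/(171.6480−82.9440)=0.2012; B=V−Δ·S=57.3683
Node (1,1) S=238.4000: V=(p*·146.4996+(1−p*)·112.5531)/1.36=103.5062; Δ=(146.4996−112.5531)/(355.2160−171.6480)=0.1849; B=V−Δ·S=59.4197
Node (0,0) S=160.0000: V=(p*·103.5062+(1−p*)·80.5443)/1.36=73.2570; Δ=(103.5062−80.5443)/(238.4000−115.2000)=0.1864; B=V−Δ·S=43.4363
Root portfolio cost Δ·160+B reproduces V0=73.2570.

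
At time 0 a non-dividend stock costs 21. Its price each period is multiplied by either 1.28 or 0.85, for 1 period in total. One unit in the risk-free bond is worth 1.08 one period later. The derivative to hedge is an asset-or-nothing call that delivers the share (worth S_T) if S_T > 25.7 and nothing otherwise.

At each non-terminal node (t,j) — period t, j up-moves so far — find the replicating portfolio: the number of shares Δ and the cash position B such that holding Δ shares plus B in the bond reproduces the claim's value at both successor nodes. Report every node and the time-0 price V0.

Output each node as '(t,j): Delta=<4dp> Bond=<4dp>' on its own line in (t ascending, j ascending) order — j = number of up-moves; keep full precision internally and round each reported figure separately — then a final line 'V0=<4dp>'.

Since d<R<u, set p* = (R−d)/(u−d) = 0.5349; price each node as the discounted p*-expectation of its children.
Payoff layer (t=1): V(1,0)=0.0000, V(1,1)=26.8800
Node (0,0) S=21.0000: V=(p*·26.8800+(1−p*)·0.0000)/1.08=13.3127; Δ=(26.8800−0.0000)/(26.8800−17.8500)=2.9767; B=V−Δ·S=-49.1990
Each (Δ,B) replicates both successor values, so the strategy is self-financing and V0 is arbitrage-free.

(0,0): Delta=2.9767 Bond=-49.1990
V0=13.3127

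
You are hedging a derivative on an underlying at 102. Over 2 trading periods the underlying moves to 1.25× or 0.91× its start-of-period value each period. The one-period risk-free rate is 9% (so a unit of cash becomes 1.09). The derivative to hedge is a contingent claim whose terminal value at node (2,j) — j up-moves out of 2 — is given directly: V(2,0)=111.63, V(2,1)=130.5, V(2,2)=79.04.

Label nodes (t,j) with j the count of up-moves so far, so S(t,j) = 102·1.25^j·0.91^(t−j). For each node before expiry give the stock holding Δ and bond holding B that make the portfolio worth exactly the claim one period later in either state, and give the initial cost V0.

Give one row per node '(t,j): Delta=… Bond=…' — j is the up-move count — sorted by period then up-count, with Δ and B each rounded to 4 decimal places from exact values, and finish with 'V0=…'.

(0,0): Delta=-0.4858 Bond=143.7332
(1,0): Delta=0.5979 Bond=56.0780
(1,1): Delta=-1.1871 Bond=246.0836
V0=94.1824

The replicating-portfolio and risk-neutral prices coincide; use p* = (1.09−0.91)/(1.25−0.91) = 0.5294 for the latter.
Terminal values V(2,·): V(2,0)=111.6300, V(2,1)=130.5000, V(2,2)=79.0400
Node (1,0) S=92.8200: V=(p*·130.5000+(1−p*)·111.6300)/1.09=111.5780; Δ=(130.5000−111.6300)/(116.0250−84.4662)=0.5979; B=V−Δ·S=56.0780
Node (1,1) S=127.5000: V=(p*·79.0400+(1−p*)·130.5000)/1.09=94.7307; Δ=(79.0400−130.5000)/(159.3750−116.0250)=-1.1871; B=V−Δ·S=246.0836
Node (0,0) S=102.0000: V=(p*·94.7307+(1−p*)·111.5780)/1.09=94.1824; Δ=(94.7307−111.5780)/(127.5000−92.8200)=-0.4858; B=V−Δ·S=143.7332
Check: Δ(0,0)·S0 + B(0,0) = 94.1824 = V0.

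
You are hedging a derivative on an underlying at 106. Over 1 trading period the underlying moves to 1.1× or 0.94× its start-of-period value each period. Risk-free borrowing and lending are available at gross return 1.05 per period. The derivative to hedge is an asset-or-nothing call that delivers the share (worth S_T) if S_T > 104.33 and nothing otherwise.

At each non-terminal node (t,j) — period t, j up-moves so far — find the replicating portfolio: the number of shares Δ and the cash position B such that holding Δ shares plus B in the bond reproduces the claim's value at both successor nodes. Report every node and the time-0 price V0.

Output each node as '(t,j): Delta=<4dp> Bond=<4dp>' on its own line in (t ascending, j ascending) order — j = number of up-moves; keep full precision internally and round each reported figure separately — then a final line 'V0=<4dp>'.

(0,0): Delta=6.8750 Bond=-652.4048
V0=76.3452

The replicating-portfolio and risk-neutral prices coincide; use p* = (1.05−0.94)/(1.1−0.94) = 0.6875 for the latter.
Terminal payoffs: V(1,0)=0.0000, V(1,1)=116.6000
Node (0,0) S=106.0000: V=(p*·116.6000+(1−p*)·0.0000)/1.05=76.3452; Δ=(116.6000−0.0000)/(116.6000−99.6400)=6.8750; B=V−Δ·S=-652.4048
Each (Δ,B) replicates both successor values, so the strategy is self-financing and V0 is arbitrage-free.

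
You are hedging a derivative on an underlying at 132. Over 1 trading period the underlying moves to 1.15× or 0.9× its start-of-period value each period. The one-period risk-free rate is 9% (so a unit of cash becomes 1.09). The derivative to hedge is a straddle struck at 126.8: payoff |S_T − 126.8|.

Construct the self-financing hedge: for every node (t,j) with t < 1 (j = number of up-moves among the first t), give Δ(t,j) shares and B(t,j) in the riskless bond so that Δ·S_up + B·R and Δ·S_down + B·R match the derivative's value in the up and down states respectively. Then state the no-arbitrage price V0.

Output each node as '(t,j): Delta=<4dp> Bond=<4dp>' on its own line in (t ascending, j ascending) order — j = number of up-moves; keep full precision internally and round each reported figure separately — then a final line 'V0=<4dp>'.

No-arbitrage ⇒ martingale measure with p* = (R−d)/(u−d) = 0.7600.
Terminal values V(1,·): V(1,0)=8.0000, V(1,1)=25.0000
(0,0): S=132.0000. Δ = (V_up−V_dn)/(S_up−S_dn) = (25.0000−8.0000)/(151.8000−118.8000) = 0.5152. V = [p*·25.0000 + (1−p*)·8.0000]/1.09 = 19.1927. B = V − Δ·S = -48.8073.
Each (Δ,B) replicates both successor values, so the strategy is self-financing and V0 is arbitrage-free.

(0,0): Delta=0.5152 Bond=-48.8073
V0=19.1927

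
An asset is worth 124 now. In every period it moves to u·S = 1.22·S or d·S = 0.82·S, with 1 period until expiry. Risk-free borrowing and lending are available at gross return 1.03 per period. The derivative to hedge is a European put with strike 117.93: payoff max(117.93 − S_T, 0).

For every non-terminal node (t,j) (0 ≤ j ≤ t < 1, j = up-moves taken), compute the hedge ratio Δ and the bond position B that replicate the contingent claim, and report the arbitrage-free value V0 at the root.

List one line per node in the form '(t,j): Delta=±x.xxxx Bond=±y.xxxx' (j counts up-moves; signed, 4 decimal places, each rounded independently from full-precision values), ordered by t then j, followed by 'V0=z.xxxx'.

Since d<R<u, set p* = (R−d)/(u−d) = 0.5250; price each node as the discounted p*-expectation of its children.
Payoff layer (t=1): V(1,0)=16.2500, V(1,1)=0.0000
(0,0): S=124.0000. Δ = (V_up−V_dn)/(S_up−S_dn) = (0.0000−16.2500)/(151.2800−101.6800) = -0.3276. V = [p*·0.0000 + (1−p*)·16.2500]/1.03 = 7.4939. B = V − Δ·S = 48.1189.
Self-financing check: at every node Δ·S+B equals the discounted successor values.

(0,0): Delta=-0.3276 Bond=48.1189
V0=7.4939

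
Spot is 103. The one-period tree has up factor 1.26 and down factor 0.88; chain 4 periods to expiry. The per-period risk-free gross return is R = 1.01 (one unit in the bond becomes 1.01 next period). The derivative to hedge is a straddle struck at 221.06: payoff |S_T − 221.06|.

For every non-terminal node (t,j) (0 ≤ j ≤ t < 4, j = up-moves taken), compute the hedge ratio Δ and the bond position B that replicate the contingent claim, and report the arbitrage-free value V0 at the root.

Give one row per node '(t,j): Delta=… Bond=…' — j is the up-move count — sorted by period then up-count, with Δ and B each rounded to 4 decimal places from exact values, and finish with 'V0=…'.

No-arbitrage ⇒ martingale measure with p* = (R−d)/(u−d) = 0.3421.
Terminal values V(4,·): V(4,0)=159.2914, V(4,1)=132.6186, V(4,2)=94.4279, V(4,3)=39.7459, V(4,4)=38.5488
(3,0): S=70.1916. Δ = (V_up−V_dn)/(S_up−S_dn) = (132.6186−159.2914)/(88.4414−61.7686) = -1.0000. V = [p*·132.6186 + (1−p*)·159.2914]/1.01 = 148.6797. B = V − Δ·S = 218.8713.
(3,1): S=100.5016. Δ = (V_up−V_dn)/(S_up−S_dn) = (94.4279−132.6186)/(126.6321−88.4414) = -1.0000. V = [p*·94.4279 + (1−p*)·132.6186]/1.01 = 118.3697. B = V − Δ·S = 218.8713.
(3,2): S=143.9001. Δ = (V_up−V_dn)/(S_up−S_dn) = (39.7459−94.4279)/(181.3141−126.6321) = -1.0000. V = [p*·39.7459 + (1−p*)·94.4279]/1.01 = 74.9712. B = V − Δ·S = 218.8713.
(3,3): S=206.0387. Δ = (V_up−V_dn)/(S_up−S_dn) = (38.5488−39.7459)/(259.6088−181.3141) = -0.0153. V = [p*·38.5488 + (1−p*)·39.7459]/1.01 = 38.9469. B = V − Δ·S = 42.0972.
(2,0): S=79.7632. Δ = (V_up−V_dn)/(S_up−S_dn) = (118.3697−148.6797)/(100.5016−70.1916) = -1.0000. V = [p*·118.3697 + (1−p*)·148.6797]/1.01 = 136.9410. B = V − Δ·S = 216.7042.
(2,1): S=114.2064. Δ = (V_up−V_dn)/(S_up−S_dn) = (74.9712−118.3697)/(143.9001−100.5016) = -1.0000. V = [p*·74.9712 + (1−p*)·118.3697]/1.01 = 102.4978. B = V − Δ·S = 216.7042.
(2,2): S=163.5228. Δ = (V_up−V_dn)/(S_up−S_dn) = (38.9469−74.9712)/(206.0387−143.9001) = -0.5797. V = [p*·38.9469 + (1−p*)·74.9712]/1.01 = 62.0268. B = V − Δ·S = 156.8277.
(1,0): S=90.6400. Δ = (V_up−V_dn)/(S_up−S_dn) = (102.4978−136.9410)/(114.2064−79.7632) = -1.0000. V = [p*·102.4978 + (1−p*)·136.9410]/1.01 = 123.9187. B = V − Δ·S = 214.5587.
(1,1): S=129.7800. Δ = (V_up−V_dn)/(S_up−S_dn) = (62.0268−102.4978)/(163.5228−114.2064) = -0.8206. V = [p*·62.0268 + (1−p*)·102.4978]/1.01 = 87.7748. B = V − Δ·S = 194.2774.
(0,0): S=103.0000. Δ = (V_up−V_dn)/(S_up−S_dn) = (87.7748−123.9187)/(129.7800−90.6400) = -0.9235. V = [p*·87.7748 + (1−p*)·123.9187]/1.01 = 110.4491. B = V − Δ·S = 205.5647.
Self-financing check: at every node Δ·S+B equals the discounted successor values.

(0,0): Delta=-0.9235 Bond=205.5647
(1,0): Delta=-1.0000 Bond=214.5587
(1,1): Delta=-0.8206 Bond=194.2774
(2,0): Delta=-1.0000 Bond=216.7042
(2,1): Delta=-1.0000 Bond=216.7042
(2,2): Delta=-0.5797 Bond=156.8277
(3,0): Delta=-1.0000 Bond=218.8713
(3,1): Delta=-1.0000 Bond=218.8713
(3,2): Delta=-1.0000 Bond=218.8713
(3,3): Delta=-0.0153 Bond=42.0972
V0=110.4491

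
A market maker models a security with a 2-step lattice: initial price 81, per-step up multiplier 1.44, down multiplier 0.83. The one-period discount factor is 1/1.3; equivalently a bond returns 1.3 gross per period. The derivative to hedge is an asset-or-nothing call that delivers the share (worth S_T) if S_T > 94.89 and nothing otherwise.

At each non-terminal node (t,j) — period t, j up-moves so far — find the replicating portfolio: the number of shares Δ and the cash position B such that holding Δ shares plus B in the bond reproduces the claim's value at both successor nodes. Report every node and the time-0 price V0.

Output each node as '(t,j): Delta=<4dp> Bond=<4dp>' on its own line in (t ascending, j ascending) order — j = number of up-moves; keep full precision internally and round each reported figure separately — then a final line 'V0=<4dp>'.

(0,0): Delta=1.1994 Bond=-17.8890
(1,0): Delta=2.3607 Bond=-101.3282
(1,1): Delta=1.0000 Bond=0.0000
V0=79.2608

Risk-neutral probability p* = (R−d)/(u−d) = (1.3−0.83)/(1.44−0.83) = 0.7705.
Terminal payoffs: V(2,0)=0.0000, V(2,1)=96.8112, V(2,2)=167.9616
(1,0): S=67.2300. Δ = (V_up−V_dn)/(S_up−S_dn) = (96.8112−0.0000)/(96.8112−55.8009) = 2.3607. V = [p*·96.8112 + (1−p*)·0.0000]/1.3 = 57.3786. B = V − Δ·S = -101.3282.
(1,1): S=116.6400. Δ = (V_up−V_dn)/(S_up−S_dn) = (167.9616−96.8112)/(167.9616−96.8112) = 1.0000. V = [p*·167.9616 + (1−p*)·96.8112]/1.3 = 116.6400. B = V − Δ·S = 0.0000.
(0,0): S=81.0000. Δ = (V_up−V_dn)/(S_up−S_dn) = (116.6400−57.3786)/(116.6400−67.2300) = 1.1994. V = [p*·116.6400 + (1−p*)·57.3786]/1.3 = 79.2608. B = V − Δ·S = -17.8890.
The time-0 hedge costs 79.2608, which is the no-arbitrage price.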